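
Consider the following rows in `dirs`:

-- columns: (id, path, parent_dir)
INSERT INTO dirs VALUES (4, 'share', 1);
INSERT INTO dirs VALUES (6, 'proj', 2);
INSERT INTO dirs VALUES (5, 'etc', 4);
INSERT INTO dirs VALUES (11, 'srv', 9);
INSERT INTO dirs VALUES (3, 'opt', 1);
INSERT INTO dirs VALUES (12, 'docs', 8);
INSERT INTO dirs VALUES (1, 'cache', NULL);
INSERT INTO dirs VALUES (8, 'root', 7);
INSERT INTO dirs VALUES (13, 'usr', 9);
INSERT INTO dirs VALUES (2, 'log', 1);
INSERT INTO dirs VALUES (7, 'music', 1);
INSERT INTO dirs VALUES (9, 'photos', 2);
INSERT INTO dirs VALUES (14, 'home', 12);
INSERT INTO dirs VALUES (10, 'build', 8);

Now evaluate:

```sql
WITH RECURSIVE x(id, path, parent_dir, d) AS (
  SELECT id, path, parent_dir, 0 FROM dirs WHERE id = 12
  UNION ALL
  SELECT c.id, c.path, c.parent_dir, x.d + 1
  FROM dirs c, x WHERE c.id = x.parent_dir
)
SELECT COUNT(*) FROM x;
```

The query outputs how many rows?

4

Base: id=12 (docs), parent_dir=8, d 0.
Iteration 1: join on id=8 -> root (id 8, parent_dir=7, d 1).
Iteration 2: join on id=7 -> music (id 7, parent_dir=1, d 2).
Iteration 3: join on id=1 -> cache (id 1, parent_dir=NULL, d 3).
Iteration 4: parent_dir is NULL; no match; recursion stops.
Total rows emitted: 4.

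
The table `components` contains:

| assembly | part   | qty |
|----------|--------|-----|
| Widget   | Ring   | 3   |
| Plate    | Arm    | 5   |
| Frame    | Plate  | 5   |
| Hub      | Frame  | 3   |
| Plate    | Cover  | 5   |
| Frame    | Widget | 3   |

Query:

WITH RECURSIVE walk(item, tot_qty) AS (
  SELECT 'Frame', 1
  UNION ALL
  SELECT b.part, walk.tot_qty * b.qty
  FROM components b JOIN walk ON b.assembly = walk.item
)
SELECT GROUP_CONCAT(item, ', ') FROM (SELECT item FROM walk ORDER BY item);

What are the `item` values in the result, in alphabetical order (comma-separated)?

Base: (Frame, tot_qty=1).
Iteration 1: components of {Frame} -> Plate = 1*5 = 5, Widget = 1*3 = 3.
Iteration 2: components of {Plate,Widget} -> Arm = 5*5 = 25, Cover = 5*5 = 25, Ring = 3*3 = 9.
Iteration 3: no further components; recursion stops.

Arm, Cover, Frame, Plate, Ring, Widget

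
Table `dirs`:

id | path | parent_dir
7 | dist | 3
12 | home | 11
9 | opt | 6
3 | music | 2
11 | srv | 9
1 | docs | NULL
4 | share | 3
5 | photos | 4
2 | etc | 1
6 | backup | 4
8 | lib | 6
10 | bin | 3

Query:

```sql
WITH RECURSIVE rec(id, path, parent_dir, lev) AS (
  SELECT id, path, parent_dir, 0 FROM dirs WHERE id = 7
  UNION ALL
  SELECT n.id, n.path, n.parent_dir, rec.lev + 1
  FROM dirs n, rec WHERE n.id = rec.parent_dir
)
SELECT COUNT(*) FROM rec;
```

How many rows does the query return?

Base: id=7 (dist), parent_dir=3, lev 0.
Iteration 1: join on id=3 -> music (id 3, parent_dir=2, lev 1).
Iteration 2: join on id=2 -> etc (id 2, parent_dir=1, lev 2).
Iteration 3: join on id=1 -> docs (id 1, parent_dir=NULL, lev 3).
Iteration 4: parent_dir is NULL; no match; recursion stops.
Total rows emitted: 4.

4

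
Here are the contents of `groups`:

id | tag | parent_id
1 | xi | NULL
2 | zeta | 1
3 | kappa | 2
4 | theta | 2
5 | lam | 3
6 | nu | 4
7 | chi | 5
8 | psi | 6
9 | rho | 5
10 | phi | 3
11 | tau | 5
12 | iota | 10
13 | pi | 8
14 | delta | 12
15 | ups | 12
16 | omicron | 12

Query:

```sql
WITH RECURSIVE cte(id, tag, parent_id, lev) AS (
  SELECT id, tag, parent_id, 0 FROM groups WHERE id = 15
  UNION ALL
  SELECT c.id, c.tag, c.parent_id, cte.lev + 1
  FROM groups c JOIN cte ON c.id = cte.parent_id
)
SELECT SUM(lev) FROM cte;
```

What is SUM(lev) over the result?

15

Base: id=15 (ups), parent_id=12, lev 0.
Iteration 1: join on id=12 -> iota (id 12, parent_id=10, lev 1).
Iteration 2: join on id=10 -> phi (id 10, parent_id=3, lev 2).
Iteration 3: join on id=3 -> kappa (id 3, parent_id=2, lev 3).
Iteration 4: join on id=2 -> zeta (id 2, parent_id=1, lev 4).
Iteration 5: join on id=1 -> xi (id 1, parent_id=NULL, lev 5).
Iteration 6: parent_id is NULL; no match; recursion stops.
SUM(lev) = 0 + 1 + 2 + 3 + 4 + 5 = 15.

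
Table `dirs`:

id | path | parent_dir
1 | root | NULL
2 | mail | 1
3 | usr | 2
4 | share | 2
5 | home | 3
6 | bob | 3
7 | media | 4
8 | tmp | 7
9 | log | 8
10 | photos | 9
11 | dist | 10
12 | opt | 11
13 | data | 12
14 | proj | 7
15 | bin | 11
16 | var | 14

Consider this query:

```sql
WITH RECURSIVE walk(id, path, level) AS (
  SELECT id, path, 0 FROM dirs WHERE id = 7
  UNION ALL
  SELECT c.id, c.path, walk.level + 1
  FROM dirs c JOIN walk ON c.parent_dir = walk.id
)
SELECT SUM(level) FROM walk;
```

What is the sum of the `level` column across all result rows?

29

Base: id=7 (media) at level 0.
Iteration 1: rows with parent_dir in {7} -> tmp (id 8, level 1), proj (id 14, level 1).
Iteration 2: rows with parent_dir in {8,14} -> log (id 9, level 2), var (id 16, level 2).
Iteration 3: rows with parent_dir in {9,16} -> photos (id 10, level 3).
Iteration 4: rows with parent_dir in {10} -> dist (id 11, level 4).
Iteration 5: rows with parent_dir in {11} -> opt (id 12, level 5), bin (id 15, level 5).
Iteration 6: rows with parent_dir in {12,15} -> data (id 13, level 6).
Iteration 7: no rows with parent_dir in {13}; recursion stops.
SUM(level) = 0 + 1 + 1 + 2 + 2 + 3 + 4 + 5 + 5 + 6 = 29.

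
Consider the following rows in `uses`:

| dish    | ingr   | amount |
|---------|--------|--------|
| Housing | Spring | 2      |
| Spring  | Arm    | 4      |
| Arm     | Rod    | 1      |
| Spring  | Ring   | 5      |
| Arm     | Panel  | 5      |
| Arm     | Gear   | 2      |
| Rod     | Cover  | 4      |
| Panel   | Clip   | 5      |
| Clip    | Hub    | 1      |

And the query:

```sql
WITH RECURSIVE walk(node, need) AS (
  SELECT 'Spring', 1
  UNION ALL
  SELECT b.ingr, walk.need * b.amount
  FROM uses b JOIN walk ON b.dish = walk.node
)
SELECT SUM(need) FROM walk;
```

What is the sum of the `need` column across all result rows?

Base: (Spring, need=1).
Iteration 1: components of {Spring} -> Arm = 1*4 = 4, Ring = 1*5 = 5.
Iteration 2: components of {Arm,Ring} -> Gear = 4*2 = 8, Panel = 4*5 = 20, Rod = 4*1 = 4.
Iteration 3: components of {Gear,Panel,Rod} -> Clip = 20*5 = 100, Cover = 4*4 = 16.
Iteration 4: components of {Clip,Cover} -> Hub = 100*1 = 100.
Iteration 5: no further components; recursion stops.
SUM(need) = 1 + 4 + 5 + 4 + 20 + 8 + 16 + 100 + 100 = 258.

258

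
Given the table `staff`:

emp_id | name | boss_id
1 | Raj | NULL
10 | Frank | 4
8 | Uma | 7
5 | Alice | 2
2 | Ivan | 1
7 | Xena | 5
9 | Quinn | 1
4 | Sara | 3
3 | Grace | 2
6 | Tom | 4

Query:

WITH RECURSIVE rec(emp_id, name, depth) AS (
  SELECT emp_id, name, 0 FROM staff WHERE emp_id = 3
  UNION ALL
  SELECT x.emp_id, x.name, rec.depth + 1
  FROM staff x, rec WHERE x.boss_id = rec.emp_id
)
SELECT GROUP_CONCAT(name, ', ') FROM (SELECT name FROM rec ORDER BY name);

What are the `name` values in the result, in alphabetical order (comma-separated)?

Base: emp_id=3 (Grace) at depth 0.
Iteration 1: rows with boss_id in {3} -> Sara (id 4, depth 1).
Iteration 2: rows with boss_id in {4} -> Tom (id 6, depth 2), Frank (id 10, depth 2).
Iteration 3: no rows with boss_id in {6,10}; recursion stops.

Frank, Grace, Sara, Tom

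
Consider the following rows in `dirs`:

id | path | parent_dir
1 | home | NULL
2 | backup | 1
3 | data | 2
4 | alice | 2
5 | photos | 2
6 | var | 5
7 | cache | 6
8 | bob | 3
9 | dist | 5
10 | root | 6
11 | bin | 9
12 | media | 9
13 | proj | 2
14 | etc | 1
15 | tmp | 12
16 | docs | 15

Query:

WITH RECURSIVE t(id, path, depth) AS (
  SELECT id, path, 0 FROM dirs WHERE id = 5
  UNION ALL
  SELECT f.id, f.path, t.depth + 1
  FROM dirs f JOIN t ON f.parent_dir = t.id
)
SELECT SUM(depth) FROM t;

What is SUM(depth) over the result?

Base: id=5 (photos) at depth 0.
Iteration 1: rows with parent_dir in {5} -> var (id 6, depth 1), dist (id 9, depth 1).
Iteration 2: rows with parent_dir in {6,9} -> cache (id 7, depth 2), root (id 10, depth 2), bin (id 11, depth 2), media (id 12, depth 2).
Iteration 3: rows with parent_dir in {7,10,11,12} -> tmp (id 15, depth 3).
Iteration 4: rows with parent_dir in {15} -> docs (id 16, depth 4).
Iteration 5: no rows with parent_dir in {16}; recursion stops.
SUM(depth) = 0 + 1 + 1 + 2 + 2 + 2 + 2 + 3 + 4 = 17.

17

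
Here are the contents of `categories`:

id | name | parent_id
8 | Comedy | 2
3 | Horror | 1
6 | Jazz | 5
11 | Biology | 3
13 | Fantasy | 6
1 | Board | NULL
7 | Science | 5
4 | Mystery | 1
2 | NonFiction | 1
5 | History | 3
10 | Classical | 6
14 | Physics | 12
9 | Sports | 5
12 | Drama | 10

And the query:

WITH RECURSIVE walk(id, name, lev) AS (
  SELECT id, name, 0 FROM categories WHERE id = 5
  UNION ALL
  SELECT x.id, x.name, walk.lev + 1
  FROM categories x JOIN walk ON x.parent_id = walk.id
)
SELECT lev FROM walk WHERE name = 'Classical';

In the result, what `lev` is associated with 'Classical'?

2

Base: id=5 (History) at lev 0.
Iteration 1: rows with parent_id in {5} -> Jazz (id 6, lev 1), Science (id 7, lev 1), Sports (id 9, lev 1).
Iteration 2: rows with parent_id in {6,7,9} -> Classical (id 10, lev 2), Fantasy (id 13, lev 2).
Iteration 3: rows with parent_id in {10,13} -> Drama (id 12, lev 3).
Iteration 4: rows with parent_id in {12} -> Physics (id 14, lev 4).
Iteration 5: no rows with parent_id in {14}; recursion stops.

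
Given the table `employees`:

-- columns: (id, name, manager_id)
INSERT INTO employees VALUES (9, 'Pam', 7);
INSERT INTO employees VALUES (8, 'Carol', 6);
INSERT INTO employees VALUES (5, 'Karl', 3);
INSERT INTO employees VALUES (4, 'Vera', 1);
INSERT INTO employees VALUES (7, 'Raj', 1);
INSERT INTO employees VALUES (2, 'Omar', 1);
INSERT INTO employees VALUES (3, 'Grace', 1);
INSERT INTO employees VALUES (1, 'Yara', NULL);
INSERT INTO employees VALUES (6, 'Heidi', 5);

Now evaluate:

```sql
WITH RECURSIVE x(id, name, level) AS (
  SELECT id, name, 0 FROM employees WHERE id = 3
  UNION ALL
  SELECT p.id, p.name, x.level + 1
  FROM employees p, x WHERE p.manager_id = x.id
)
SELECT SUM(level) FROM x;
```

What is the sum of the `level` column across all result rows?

Base: id=3 (Grace) at level 0.
Iteration 1: rows with manager_id in {3} -> Karl (id 5, level 1).
Iteration 2: rows with manager_id in {5} -> Heidi (id 6, level 2).
Iteration 3: rows with manager_id in {6} -> Carol (id 8, level 3).
Iteration 4: no rows with manager_id in {8}; recursion stops.
SUM(level) = 0 + 1 + 2 + 3 = 6.

6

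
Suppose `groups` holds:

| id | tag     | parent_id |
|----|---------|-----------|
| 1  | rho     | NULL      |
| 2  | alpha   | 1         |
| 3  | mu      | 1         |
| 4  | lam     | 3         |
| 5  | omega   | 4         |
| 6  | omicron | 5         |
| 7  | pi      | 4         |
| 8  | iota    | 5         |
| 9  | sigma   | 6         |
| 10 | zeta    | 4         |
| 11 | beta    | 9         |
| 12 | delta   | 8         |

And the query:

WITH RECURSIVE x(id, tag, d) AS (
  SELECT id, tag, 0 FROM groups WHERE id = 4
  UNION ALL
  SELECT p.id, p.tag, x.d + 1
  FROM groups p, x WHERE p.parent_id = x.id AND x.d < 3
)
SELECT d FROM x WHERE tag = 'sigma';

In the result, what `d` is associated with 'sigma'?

Base: id=4 (lam) at d 0.
Iteration 1: rows with parent_id in {4} -> omega (id 5, d 1), pi (id 7, d 1), zeta (id 10, d 1).
Iteration 2: rows with parent_id in {5,7,10} -> omicron (id 6, d 2), iota (id 8, d 2).
Iteration 3: rows with parent_id in {6,8} -> sigma (id 9, d 3), delta (id 12, d 3).
Iteration 4: d < 3 fails for all current rows; recursion stops.

3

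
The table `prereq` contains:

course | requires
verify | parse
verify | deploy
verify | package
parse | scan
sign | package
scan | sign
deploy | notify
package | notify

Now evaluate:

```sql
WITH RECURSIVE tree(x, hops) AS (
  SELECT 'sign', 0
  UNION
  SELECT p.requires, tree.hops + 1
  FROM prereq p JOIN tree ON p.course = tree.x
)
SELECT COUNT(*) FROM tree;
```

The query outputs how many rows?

3

Base: (sign, hops=0).
Iteration 1: edges from {sign} -> (package, hops=1).
Iteration 2: edges from {package} -> (notify, hops=2).
Iteration 3: no outgoing edges from {notify}; recursion stops.
Total rows emitted: 3.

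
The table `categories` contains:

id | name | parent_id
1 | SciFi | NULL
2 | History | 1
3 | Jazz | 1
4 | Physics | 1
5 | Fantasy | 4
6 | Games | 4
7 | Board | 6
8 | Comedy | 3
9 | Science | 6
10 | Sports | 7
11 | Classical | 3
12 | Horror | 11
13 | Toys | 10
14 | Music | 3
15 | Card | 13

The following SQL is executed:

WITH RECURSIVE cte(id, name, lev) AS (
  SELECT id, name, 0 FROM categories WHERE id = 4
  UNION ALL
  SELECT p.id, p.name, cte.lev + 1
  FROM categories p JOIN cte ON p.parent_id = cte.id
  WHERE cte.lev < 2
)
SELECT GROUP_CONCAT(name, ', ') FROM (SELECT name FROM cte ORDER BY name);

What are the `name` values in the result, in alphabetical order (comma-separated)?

Board, Fantasy, Games, Physics, Science

Base: id=4 (Physics) at lev 0.
Iteration 1: rows with parent_id in {4} -> Fantasy (id 5, lev 1), Games (id 6, lev 1).
Iteration 2: rows with parent_id in {5,6} -> Board (id 7, lev 2), Science (id 9, lev 2).
Iteration 3: lev < 2 fails for all current rows; recursion stops.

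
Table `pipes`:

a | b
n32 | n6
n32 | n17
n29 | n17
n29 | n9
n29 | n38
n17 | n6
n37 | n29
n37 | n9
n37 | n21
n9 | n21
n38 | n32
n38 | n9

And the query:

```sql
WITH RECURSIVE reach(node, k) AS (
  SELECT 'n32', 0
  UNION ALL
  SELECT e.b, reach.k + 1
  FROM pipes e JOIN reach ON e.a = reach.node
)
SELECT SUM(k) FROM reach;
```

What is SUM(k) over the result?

Base: (n32, k=0).
Iteration 1: edges from {n32} -> (n17, k=1), (n6, k=1).
Iteration 2: edges from {n17,n6} -> (n6, k=2).
Iteration 3: no outgoing edges from {n6}; recursion stops.
SUM(k) = 0 + 1 + 1 + 2 = 4.

4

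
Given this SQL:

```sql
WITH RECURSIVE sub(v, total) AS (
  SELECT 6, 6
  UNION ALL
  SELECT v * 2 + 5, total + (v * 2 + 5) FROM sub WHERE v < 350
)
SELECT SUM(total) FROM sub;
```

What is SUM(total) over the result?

Base: v=6, total=6.
Iteration 1: 6 < 350 holds -> v = 6 * 2 + 5 = 17, total = 6 + 17 = 23.
Iteration 2: 17 < 350 holds -> v = 17 * 2 + 5 = 39, total = 23 + 39 = 62.
Iteration 3: 39 < 350 holds -> v = 39 * 2 + 5 = 83, total = 62 + 83 = 145.
Iteration 4: 83 < 350 holds -> v = 83 * 2 + 5 = 171, total = 145 + 171 = 316.
Iteration 5: 171 < 350 holds -> v = 171 * 2 + 5 = 347, total = 316 + 347 = 663.
Iteration 6: 347 < 350 holds -> v = 347 * 2 + 5 = 699, total = 663 + 699 = 1362.
Iteration 7: 699 < 350 fails; recursion stops.
SUM(total) = 6 + 23 + 62 + 145 + 316 + 663 + 1362 = 2577.

2577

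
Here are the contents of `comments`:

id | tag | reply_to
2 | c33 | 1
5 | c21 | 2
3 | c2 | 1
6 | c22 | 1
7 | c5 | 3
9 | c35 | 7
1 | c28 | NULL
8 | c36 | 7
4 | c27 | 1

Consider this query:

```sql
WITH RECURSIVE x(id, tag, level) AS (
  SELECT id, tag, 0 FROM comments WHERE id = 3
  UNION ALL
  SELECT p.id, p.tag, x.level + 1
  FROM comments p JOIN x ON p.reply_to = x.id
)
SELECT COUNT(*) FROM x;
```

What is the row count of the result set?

4

Base: id=3 (c2) at level 0.
Iteration 1: rows with reply_to in {3} -> c5 (id 7, level 1).
Iteration 2: rows with reply_to in {7} -> c36 (id 8, level 2), c35 (id 9, level 2).
Iteration 3: no rows with reply_to in {8,9}; recursion stops.
Total rows emitted: 4.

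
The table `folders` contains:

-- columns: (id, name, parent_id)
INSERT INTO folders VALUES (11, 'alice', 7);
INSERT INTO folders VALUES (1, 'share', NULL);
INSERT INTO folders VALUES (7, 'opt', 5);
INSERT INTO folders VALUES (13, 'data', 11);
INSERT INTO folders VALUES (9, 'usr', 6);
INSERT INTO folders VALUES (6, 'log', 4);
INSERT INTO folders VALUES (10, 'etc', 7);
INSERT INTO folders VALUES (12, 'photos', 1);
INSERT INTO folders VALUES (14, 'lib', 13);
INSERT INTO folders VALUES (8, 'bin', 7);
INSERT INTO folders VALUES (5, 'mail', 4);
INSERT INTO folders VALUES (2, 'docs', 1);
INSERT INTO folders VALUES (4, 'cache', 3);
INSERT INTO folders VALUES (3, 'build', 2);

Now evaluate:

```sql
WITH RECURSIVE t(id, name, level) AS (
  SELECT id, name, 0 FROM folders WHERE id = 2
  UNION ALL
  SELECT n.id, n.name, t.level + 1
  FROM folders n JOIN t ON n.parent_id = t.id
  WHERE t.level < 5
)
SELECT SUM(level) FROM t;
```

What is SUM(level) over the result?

32

Base: id=2 (docs) at level 0.
Iteration 1: rows with parent_id in {2} -> build (id 3, level 1).
Iteration 2: rows with parent_id in {3} -> cache (id 4, level 2).
Iteration 3: rows with parent_id in {4} -> mail (id 5, level 3), log (id 6, level 3).
Iteration 4: rows with parent_id in {5,6} -> opt (id 7, level 4), usr (id 9, level 4).
Iteration 5: rows with parent_id in {7,9} -> bin (id 8, level 5), etc (id 10, level 5), alice (id 11, level 5).
Iteration 6: level < 5 fails for all current rows; recursion stops.
SUM(level) = 0 + 1 + 2 + 3 + 3 + 4 + 4 + 5 + 5 + 5 = 32.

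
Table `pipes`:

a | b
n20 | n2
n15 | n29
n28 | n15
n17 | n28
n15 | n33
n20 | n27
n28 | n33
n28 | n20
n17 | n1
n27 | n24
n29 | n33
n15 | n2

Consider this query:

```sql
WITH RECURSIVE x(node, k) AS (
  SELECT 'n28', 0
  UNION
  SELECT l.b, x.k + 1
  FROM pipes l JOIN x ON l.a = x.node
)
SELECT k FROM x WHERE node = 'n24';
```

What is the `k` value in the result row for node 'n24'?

Base: (n28, k=0).
Iteration 1: edges from {n28} -> (n15, k=1), (n20, k=1), (n33, k=1).
Iteration 2: edges from {n15,n20,n33} -> (n2, k=2), (n27, k=2), (n29, k=2), (n33, k=2). [UNION drops 1 duplicate row(s)]
Iteration 3: edges from {n2,n27,n29,n33} -> (n24, k=3), (n33, k=3).
Iteration 4: no outgoing edges from {n24,n33}; recursion stops.

3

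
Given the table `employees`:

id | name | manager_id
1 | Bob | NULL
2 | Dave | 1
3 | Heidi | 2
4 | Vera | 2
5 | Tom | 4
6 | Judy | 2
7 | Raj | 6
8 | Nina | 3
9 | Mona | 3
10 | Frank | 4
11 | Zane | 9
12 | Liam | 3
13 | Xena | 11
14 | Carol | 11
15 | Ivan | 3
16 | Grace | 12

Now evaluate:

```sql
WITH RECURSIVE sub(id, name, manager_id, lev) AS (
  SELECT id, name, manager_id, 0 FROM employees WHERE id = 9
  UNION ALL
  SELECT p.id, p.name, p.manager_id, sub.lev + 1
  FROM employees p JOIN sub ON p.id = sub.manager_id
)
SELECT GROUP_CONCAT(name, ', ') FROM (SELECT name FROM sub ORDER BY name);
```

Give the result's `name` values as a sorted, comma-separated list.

Bob, Dave, Heidi, Mona

Base: id=9 (Mona), manager_id=3, lev 0.
Iteration 1: join on id=3 -> Heidi (id 3, manager_id=2, lev 1).
Iteration 2: join on id=2 -> Dave (id 2, manager_id=1, lev 2).
Iteration 3: join on id=1 -> Bob (id 1, manager_id=NULL, lev 3).
Iteration 4: manager_id is NULL; no match; recursion stops.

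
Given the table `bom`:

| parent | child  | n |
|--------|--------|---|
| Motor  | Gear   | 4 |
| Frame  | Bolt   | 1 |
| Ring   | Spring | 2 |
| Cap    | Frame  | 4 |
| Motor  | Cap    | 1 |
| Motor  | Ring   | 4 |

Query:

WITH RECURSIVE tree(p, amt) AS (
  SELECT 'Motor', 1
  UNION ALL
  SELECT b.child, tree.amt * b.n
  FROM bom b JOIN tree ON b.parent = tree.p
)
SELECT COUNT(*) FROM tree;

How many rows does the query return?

7

Base: (Motor, amt=1).
Iteration 1: components of {Motor} -> Cap = 1*1 = 1, Gear = 1*4 = 4, Ring = 1*4 = 4.
Iteration 2: components of {Cap,Gear,Ring} -> Frame = 1*4 = 4, Spring = 4*2 = 8.
Iteration 3: components of {Frame,Spring} -> Bolt = 4*1 = 4.
Iteration 4: no further components; recursion stops.
Total rows emitted: 7.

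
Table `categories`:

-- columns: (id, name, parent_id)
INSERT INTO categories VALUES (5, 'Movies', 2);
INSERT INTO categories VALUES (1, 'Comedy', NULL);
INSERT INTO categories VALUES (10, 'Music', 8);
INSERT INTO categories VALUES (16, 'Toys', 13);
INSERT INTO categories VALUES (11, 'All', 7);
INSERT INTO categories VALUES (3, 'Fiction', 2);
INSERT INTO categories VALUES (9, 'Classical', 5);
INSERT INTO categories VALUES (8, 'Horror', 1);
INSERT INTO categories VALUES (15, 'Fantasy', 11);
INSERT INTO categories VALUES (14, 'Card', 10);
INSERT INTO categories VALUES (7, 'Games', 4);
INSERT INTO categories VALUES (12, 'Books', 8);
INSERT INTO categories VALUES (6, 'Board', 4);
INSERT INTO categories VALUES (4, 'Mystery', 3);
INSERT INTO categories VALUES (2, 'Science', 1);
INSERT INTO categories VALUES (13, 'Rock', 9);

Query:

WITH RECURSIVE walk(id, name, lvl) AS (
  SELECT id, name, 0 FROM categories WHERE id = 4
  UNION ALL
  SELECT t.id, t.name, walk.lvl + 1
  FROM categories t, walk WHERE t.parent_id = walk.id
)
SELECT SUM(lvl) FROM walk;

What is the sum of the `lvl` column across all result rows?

Base: id=4 (Mystery) at lvl 0.
Iteration 1: rows with parent_id in {4} -> Board (id 6, lvl 1), Games (id 7, lvl 1).
Iteration 2: rows with parent_id in {6,7} -> All (id 11, lvl 2).
Iteration 3: rows with parent_id in {11} -> Fantasy (id 15, lvl 3).
Iteration 4: no rows with parent_id in {15}; recursion stops.
SUM(lvl) = 0 + 1 + 1 + 2 + 3 = 7.

7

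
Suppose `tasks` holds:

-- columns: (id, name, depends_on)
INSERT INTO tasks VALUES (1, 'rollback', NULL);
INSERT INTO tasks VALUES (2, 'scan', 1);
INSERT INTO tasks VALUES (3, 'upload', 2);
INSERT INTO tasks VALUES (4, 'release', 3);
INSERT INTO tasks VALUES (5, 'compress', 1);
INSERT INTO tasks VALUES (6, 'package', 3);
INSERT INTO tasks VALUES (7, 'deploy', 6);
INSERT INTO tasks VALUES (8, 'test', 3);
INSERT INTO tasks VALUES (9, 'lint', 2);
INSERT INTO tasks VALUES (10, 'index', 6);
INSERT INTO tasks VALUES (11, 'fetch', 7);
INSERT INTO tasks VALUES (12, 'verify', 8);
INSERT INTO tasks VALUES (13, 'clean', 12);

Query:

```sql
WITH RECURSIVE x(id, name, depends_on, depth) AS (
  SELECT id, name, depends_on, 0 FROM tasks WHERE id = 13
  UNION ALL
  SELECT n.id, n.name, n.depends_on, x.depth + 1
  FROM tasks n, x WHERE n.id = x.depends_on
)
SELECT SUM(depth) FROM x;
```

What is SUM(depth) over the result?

Base: id=13 (clean), depends_on=12, depth 0.
Iteration 1: join on id=12 -> verify (id 12, depends_on=8, depth 1).
Iteration 2: join on id=8 -> test (id 8, depends_on=3, depth 2).
Iteration 3: join on id=3 -> upload (id 3, depends_on=2, depth 3).
Iteration 4: join on id=2 -> scan (id 2, depends_on=1, depth 4).
Iteration 5: join on id=1 -> rollback (id 1, depends_on=NULL, depth 5).
Iteration 6: depends_on is NULL; no match; recursion stops.
SUM(depth) = 0 + 1 + 2 + 3 + 4 + 5 = 15.

15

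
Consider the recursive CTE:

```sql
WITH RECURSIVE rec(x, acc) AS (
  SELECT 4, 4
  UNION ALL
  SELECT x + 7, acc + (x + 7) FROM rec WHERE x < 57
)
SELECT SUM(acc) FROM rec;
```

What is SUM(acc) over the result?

Base: x=4, acc=4.
Iteration 1: 4 < 57 holds -> x = 4 + 7 = 11, acc = 4 + 11 = 15.
Iteration 2: 11 < 57 holds -> x = 11 + 7 = 18, acc = 15 + 18 = 33.
Iteration 3: 18 < 57 holds -> x = 18 + 7 = 25, acc = 33 + 25 = 58.
Iteration 4: 25 < 57 holds -> x = 25 + 7 = 32, acc = 58 + 32 = 90.
Iteration 5: 32 < 57 holds -> x = 32 + 7 = 39, acc = 90 + 39 = 129.
Iteration 6: 39 < 57 holds -> x = 39 + 7 = 46, acc = 129 + 46 = 175.
Iteration 7: 46 < 57 holds -> x = 46 + 7 = 53, acc = 175 + 53 = 228.
Iteration 8: 53 < 57 holds -> x = 53 + 7 = 60, acc = 228 + 60 = 288.
Iteration 9: 60 < 57 fails; recursion stops.
SUM(acc) = 4 + 15 + 33 + 58 + 90 + 129 + 175 + 228 + 288 = 1020.

1020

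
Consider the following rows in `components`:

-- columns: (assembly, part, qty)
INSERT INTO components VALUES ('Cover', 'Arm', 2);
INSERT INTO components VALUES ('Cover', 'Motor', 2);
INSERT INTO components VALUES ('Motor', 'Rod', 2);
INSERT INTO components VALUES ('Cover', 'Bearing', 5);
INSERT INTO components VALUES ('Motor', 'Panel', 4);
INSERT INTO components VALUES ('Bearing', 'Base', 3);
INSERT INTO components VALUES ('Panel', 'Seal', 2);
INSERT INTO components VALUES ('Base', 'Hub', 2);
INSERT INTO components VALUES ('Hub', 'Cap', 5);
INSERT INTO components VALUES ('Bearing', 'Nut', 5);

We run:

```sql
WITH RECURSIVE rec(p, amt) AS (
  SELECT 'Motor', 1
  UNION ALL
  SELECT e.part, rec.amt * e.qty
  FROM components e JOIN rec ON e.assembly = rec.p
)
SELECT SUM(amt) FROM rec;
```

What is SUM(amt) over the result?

15

Base: (Motor, amt=1).
Iteration 1: components of {Motor} -> Panel = 1*4 = 4, Rod = 1*2 = 2.
Iteration 2: components of {Panel,Rod} -> Seal = 4*2 = 8.
Iteration 3: no further components; recursion stops.
SUM(amt) = 1 + 2 + 4 + 8 = 15.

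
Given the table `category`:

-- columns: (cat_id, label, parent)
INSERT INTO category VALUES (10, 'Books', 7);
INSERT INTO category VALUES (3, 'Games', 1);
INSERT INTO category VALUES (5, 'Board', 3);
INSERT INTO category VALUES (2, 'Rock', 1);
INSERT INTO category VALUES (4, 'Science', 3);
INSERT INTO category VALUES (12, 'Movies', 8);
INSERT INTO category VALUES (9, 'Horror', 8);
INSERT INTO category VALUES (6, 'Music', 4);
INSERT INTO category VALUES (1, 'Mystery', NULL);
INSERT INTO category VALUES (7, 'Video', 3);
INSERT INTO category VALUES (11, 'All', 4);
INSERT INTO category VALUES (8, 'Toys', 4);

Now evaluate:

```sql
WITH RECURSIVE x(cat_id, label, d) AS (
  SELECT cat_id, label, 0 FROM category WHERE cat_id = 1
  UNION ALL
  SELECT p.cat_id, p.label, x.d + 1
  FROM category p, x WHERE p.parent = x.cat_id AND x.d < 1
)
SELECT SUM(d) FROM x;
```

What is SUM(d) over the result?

2

Base: cat_id=1 (Mystery) at d 0.
Iteration 1: rows with parent in {1} -> Rock (id 2, d 1), Games (id 3, d 1).
Iteration 2: d < 1 fails for all current rows; recursion stops.
SUM(d) = 0 + 1 + 1 = 2.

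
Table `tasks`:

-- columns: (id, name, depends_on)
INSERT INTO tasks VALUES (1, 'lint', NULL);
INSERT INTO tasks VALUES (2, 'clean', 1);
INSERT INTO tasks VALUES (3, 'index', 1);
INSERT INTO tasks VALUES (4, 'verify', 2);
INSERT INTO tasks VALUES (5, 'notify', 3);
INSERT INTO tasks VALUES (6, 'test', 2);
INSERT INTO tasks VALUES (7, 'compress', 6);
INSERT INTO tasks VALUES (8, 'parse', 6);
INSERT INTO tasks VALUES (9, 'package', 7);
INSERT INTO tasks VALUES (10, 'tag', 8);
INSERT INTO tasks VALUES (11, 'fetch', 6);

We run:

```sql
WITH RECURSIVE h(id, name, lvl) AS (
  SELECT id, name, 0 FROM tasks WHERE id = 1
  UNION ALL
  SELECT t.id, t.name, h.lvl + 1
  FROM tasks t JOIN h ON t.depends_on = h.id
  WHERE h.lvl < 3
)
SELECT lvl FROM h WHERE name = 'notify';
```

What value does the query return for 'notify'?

2

Base: id=1 (lint) at lvl 0.
Iteration 1: rows with depends_on in {1} -> clean (id 2, lvl 1), index (id 3, lvl 1).
Iteration 2: rows with depends_on in {2,3} -> verify (id 4, lvl 2), notify (id 5, lvl 2), test (id 6, lvl 2).
Iteration 3: rows with depends_on in {4,5,6} -> compress (id 7, lvl 3), parse (id 8, lvl 3), fetch (id 11, lvl 3).
Iteration 4: lvl < 3 fails for all current rows; recursion stops.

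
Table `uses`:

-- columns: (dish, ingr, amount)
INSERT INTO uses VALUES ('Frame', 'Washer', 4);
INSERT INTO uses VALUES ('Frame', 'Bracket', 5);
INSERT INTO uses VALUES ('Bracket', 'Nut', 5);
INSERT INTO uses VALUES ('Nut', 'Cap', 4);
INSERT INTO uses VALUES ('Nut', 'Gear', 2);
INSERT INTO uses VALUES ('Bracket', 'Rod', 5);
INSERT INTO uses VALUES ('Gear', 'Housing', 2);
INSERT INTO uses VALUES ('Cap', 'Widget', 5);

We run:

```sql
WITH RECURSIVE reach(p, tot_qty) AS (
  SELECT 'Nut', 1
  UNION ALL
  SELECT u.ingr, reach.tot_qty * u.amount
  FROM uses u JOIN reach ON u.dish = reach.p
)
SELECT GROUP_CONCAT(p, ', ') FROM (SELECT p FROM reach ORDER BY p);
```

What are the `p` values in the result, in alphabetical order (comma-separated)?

Base: (Nut, tot_qty=1).
Iteration 1: components of {Nut} -> Cap = 1*4 = 4, Gear = 1*2 = 2.
Iteration 2: components of {Cap,Gear} -> Housing = 2*2 = 4, Widget = 4*5 = 20.
Iteration 3: no further components; recursion stops.

Cap, Gear, Housing, Nut, Widget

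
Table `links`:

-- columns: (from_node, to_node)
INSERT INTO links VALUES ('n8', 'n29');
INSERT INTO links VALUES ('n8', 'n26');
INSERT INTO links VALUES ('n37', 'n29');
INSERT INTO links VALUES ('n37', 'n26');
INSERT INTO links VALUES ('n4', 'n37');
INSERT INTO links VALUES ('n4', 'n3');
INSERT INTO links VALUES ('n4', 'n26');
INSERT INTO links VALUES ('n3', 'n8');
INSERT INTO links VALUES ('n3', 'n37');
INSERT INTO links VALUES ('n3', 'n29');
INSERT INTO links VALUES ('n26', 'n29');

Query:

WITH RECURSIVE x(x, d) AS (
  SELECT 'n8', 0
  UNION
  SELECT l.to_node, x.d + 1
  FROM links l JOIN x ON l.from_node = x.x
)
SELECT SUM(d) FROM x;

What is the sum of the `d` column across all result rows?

4

Base: (n8, d=0).
Iteration 1: edges from {n8} -> (n26, d=1), (n29, d=1).
Iteration 2: edges from {n26,n29} -> (n29, d=2).
Iteration 3: no outgoing edges from {n29}; recursion stops.
SUM(d) = 0 + 1 + 1 + 2 = 4.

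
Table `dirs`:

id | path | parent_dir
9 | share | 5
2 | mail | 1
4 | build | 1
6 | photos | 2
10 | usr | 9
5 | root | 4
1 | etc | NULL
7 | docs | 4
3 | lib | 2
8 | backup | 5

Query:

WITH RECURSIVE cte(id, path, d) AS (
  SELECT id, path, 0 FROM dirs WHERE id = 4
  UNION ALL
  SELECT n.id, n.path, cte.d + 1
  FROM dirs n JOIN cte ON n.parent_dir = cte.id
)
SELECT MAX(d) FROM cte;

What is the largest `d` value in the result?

Base: id=4 (build) at d 0.
Iteration 1: rows with parent_dir in {4} -> root (id 5, d 1), docs (id 7, d 1).
Iteration 2: rows with parent_dir in {5,7} -> backup (id 8, d 2), share (id 9, d 2).
Iteration 3: rows with parent_dir in {8,9} -> usr (id 10, d 3).
Iteration 4: no rows with parent_dir in {10}; recursion stops.
d values: 0, 1, 1, 2, 2, 3; the maximum is 3.

3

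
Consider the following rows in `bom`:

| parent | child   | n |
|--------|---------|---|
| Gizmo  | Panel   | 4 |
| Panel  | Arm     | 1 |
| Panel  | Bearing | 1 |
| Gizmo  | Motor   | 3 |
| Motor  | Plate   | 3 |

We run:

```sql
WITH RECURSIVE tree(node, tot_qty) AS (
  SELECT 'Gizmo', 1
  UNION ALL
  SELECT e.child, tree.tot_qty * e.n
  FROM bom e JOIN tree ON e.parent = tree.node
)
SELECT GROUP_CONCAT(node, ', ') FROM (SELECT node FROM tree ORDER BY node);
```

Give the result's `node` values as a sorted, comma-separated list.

Arm, Bearing, Gizmo, Motor, Panel, Plate

Base: (Gizmo, tot_qty=1).
Iteration 1: components of {Gizmo} -> Motor = 1*3 = 3, Panel = 1*4 = 4.
Iteration 2: components of {Motor,Panel} -> Arm = 4*1 = 4, Bearing = 4*1 = 4, Plate = 3*3 = 9.
Iteration 3: no further components; recursion stops.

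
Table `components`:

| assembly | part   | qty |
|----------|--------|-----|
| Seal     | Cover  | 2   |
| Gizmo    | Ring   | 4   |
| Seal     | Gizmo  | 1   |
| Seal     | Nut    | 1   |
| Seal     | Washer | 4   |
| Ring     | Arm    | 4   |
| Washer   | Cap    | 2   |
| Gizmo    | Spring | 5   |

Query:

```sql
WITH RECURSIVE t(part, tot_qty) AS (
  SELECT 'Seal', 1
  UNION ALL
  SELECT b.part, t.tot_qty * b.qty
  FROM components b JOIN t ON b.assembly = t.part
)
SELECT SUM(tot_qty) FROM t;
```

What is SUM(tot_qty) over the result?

Base: (Seal, tot_qty=1).
Iteration 1: components of {Seal} -> Cover = 1*2 = 2, Gizmo = 1*1 = 1, Nut = 1*1 = 1, Washer = 1*4 = 4.
Iteration 2: components of {Cover,Gizmo,Nut,Washer} -> Cap = 4*2 = 8, Ring = 1*4 = 4, Spring = 1*5 = 5.
Iteration 3: components of {Cap,Ring,Spring} -> Arm = 4*4 = 16.
Iteration 4: no further components; recursion stops.
SUM(tot_qty) = 1 + 2 + 1 + 4 + 1 + 5 + 4 + 8 + 16 = 42.

42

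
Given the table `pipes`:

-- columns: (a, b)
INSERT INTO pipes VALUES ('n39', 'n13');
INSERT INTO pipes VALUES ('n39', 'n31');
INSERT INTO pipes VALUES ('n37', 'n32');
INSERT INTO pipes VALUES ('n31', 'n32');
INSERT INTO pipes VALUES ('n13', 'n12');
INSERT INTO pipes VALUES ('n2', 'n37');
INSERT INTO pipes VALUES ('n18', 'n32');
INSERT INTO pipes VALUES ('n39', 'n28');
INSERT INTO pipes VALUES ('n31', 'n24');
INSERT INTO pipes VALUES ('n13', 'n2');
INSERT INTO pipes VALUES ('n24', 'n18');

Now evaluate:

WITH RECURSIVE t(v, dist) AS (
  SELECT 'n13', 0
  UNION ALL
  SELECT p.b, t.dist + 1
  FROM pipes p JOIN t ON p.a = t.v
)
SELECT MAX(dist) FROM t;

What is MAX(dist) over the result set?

Base: (n13, dist=0).
Iteration 1: edges from {n13} -> (n12, dist=1), (n2, dist=1).
Iteration 2: edges from {n12,n2} -> (n37, dist=2).
Iteration 3: edges from {n37} -> (n32, dist=3).
Iteration 4: no outgoing edges from {n32}; recursion stops.
dist values: 0, 1, 1, 2, 3; the maximum is 3.

3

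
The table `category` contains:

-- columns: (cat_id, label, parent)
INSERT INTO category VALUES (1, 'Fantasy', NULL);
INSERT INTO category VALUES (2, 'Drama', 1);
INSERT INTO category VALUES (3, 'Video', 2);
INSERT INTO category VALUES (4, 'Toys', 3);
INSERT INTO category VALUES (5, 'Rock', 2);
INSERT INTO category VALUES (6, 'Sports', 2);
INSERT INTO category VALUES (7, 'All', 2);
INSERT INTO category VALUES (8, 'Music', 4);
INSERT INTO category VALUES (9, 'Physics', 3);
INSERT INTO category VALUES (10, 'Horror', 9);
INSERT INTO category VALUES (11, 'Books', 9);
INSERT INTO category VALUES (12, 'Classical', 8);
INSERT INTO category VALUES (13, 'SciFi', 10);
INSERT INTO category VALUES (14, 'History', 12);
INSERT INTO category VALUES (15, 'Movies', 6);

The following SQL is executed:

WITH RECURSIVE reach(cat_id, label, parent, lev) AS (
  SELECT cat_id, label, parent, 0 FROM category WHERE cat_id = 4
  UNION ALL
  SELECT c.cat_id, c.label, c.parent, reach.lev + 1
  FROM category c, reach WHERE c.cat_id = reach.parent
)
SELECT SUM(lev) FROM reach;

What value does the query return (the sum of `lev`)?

6

Base: cat_id=4 (Toys), parent=3, lev 0.
Iteration 1: join on cat_id=3 -> Video (id 3, parent=2, lev 1).
Iteration 2: join on cat_id=2 -> Drama (id 2, parent=1, lev 2).
Iteration 3: join on cat_id=1 -> Fantasy (id 1, parent=NULL, lev 3).
Iteration 4: parent is NULL; no match; recursion stops.
SUM(lev) = 0 + 1 + 2 + 3 = 6.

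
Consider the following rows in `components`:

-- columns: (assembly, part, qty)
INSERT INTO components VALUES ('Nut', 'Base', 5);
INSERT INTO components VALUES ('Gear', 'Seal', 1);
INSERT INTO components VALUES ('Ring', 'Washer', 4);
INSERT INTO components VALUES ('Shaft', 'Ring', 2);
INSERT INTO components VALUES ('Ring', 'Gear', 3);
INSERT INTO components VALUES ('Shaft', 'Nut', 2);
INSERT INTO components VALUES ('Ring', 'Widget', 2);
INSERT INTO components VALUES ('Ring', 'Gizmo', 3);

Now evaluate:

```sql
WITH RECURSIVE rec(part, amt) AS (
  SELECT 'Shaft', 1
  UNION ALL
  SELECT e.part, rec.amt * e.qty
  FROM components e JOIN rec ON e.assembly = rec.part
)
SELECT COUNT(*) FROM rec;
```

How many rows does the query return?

Base: (Shaft, amt=1).
Iteration 1: components of {Shaft} -> Nut = 1*2 = 2, Ring = 1*2 = 2.
Iteration 2: components of {Nut,Ring} -> Base = 2*5 = 10, Gear = 2*3 = 6, Gizmo = 2*3 = 6, Washer = 2*4 = 8, Widget = 2*2 = 4.
Iteration 3: components of {Base,Gear,Gizmo,Washer,Widget} -> Seal = 6*1 = 6.
Iteration 4: no further components; recursion stops.
Total rows emitted: 9.

9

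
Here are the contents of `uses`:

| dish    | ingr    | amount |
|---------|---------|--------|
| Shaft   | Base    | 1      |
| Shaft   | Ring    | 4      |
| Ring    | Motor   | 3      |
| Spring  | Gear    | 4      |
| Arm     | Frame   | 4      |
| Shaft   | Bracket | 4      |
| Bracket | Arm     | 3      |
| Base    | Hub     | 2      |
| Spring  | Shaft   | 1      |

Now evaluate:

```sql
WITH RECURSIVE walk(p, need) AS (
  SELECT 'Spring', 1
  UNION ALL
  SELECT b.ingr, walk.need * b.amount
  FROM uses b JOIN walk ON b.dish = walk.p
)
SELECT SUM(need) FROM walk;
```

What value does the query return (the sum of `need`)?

Base: (Spring, need=1).
Iteration 1: components of {Spring} -> Gear = 1*4 = 4, Shaft = 1*1 = 1.
Iteration 2: components of {Gear,Shaft} -> Base = 1*1 = 1, Bracket = 1*4 = 4, Ring = 1*4 = 4.
Iteration 3: components of {Base,Bracket,Ring} -> Arm = 4*3 = 12, Hub = 1*2 = 2, Motor = 4*3 = 12.
Iteration 4: components of {Arm,Hub,Motor} -> Frame = 12*4 = 48.
Iteration 5: no further components; recursion stops.
SUM(need) = 1 + 1 + 4 + 4 + 1 + 4 + 12 + 2 + 12 + 48 = 89.

89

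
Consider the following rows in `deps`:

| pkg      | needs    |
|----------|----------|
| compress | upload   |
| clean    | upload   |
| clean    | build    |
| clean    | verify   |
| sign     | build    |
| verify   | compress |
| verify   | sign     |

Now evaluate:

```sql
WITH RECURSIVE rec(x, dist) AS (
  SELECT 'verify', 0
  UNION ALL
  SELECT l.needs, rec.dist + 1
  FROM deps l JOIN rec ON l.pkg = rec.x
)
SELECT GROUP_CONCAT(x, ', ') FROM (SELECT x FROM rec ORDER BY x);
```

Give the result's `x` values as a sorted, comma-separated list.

build, compress, sign, upload, verify

Base: (verify, dist=0).
Iteration 1: edges from {verify} -> (compress, dist=1), (sign, dist=1).
Iteration 2: edges from {compress,sign} -> (build, dist=2), (upload, dist=2).
Iteration 3: no outgoing edges from {build,upload}; recursion stops.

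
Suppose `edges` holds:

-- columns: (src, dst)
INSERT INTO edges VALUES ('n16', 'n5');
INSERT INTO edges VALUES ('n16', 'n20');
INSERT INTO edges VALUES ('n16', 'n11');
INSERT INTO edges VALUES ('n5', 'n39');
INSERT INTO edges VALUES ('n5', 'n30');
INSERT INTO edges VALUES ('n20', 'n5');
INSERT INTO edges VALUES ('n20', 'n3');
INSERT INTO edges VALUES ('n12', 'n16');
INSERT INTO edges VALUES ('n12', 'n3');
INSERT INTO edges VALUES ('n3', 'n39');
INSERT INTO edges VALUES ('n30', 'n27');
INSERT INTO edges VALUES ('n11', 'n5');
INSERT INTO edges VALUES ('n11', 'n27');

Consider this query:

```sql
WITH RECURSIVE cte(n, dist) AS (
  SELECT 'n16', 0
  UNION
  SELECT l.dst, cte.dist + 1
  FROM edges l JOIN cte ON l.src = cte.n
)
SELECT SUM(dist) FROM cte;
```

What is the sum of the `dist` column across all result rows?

Base: (n16, dist=0).
Iteration 1: edges from {n16} -> (n11, dist=1), (n20, dist=1), (n5, dist=1).
Iteration 2: edges from {n11,n20,n5} -> (n27, dist=2), (n3, dist=2), (n30, dist=2), (n39, dist=2), (n5, dist=2). [UNION drops 1 duplicate row(s)]
Iteration 3: edges from {n27,n3,n30,n39,n5} -> (n27, dist=3), (n30, dist=3), (n39, dist=3). [UNION drops 1 duplicate row(s)]
Iteration 4: edges from {n27,n30,n39} -> (n27, dist=4).
Iteration 5: no outgoing edges from {n27}; recursion stops.
SUM(dist) = 0 + 1 + 1 + 1 + 2 + 2 + 2 + 2 + 2 + 3 + 3 + 3 + 4 = 26.

26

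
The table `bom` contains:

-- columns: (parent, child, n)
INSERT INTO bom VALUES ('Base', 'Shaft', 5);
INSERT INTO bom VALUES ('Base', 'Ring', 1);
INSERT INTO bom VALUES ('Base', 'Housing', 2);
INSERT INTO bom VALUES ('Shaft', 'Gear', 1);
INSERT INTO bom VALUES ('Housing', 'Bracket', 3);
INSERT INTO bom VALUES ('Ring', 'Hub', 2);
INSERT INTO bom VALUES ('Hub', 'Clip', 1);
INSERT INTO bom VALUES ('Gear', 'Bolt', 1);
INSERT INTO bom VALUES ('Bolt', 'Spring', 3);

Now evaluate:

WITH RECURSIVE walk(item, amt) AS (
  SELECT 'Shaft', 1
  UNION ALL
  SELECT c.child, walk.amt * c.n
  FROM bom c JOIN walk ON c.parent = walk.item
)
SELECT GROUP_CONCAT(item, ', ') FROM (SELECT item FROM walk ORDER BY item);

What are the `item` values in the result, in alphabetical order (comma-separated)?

Bolt, Gear, Shaft, Spring

Base: (Shaft, amt=1).
Iteration 1: components of {Shaft} -> Gear = 1*1 = 1.
Iteration 2: components of {Gear} -> Bolt = 1*1 = 1.
Iteration 3: components of {Bolt} -> Spring = 1*3 = 3.
Iteration 4: no further components; recursion stops.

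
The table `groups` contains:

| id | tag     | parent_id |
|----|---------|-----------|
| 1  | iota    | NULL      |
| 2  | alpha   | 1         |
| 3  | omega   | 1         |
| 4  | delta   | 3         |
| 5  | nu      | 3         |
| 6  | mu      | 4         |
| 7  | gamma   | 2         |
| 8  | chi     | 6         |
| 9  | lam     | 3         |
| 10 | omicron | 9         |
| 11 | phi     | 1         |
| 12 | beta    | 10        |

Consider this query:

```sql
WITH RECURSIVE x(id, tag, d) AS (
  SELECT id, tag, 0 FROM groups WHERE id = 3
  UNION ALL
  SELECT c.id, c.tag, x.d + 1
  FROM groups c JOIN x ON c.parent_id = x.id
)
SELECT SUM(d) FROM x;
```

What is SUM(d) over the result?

13

Base: id=3 (omega) at d 0.
Iteration 1: rows with parent_id in {3} -> delta (id 4, d 1), nu (id 5, d 1), lam (id 9, d 1).
Iteration 2: rows with parent_id in {4,5,9} -> mu (id 6, d 2), omicron (id 10, d 2).
Iteration 3: rows with parent_id in {6,10} -> chi (id 8, d 3), beta (id 12, d 3).
Iteration 4: no rows with parent_id in {8,12}; recursion stops.
SUM(d) = 0 + 1 + 1 + 1 + 2 + 2 + 3 + 3 = 13.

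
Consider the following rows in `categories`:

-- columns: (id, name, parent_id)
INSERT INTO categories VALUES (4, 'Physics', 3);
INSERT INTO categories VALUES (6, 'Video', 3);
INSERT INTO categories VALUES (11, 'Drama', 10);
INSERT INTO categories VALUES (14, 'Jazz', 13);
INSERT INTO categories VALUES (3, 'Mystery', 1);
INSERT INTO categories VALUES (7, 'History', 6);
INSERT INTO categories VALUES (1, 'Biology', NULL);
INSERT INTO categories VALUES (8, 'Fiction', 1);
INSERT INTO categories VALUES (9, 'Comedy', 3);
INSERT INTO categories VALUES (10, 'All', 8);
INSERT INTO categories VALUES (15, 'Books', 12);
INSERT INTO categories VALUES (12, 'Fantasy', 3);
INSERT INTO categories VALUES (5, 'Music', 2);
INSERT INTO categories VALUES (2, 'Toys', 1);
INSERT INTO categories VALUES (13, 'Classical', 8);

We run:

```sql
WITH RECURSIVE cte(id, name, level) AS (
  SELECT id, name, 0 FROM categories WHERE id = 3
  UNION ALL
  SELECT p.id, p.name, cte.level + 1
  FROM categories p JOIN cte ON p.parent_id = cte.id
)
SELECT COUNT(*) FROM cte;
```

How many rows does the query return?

7

Base: id=3 (Mystery) at level 0.
Iteration 1: rows with parent_id in {3} -> Physics (id 4, level 1), Video (id 6, level 1), Comedy (id 9, level 1), Fantasy (id 12, level 1).
Iteration 2: rows with parent_id in {4,6,9,12} -> History (id 7, level 2), Books (id 15, level 2).
Iteration 3: no rows with parent_id in {7,15}; recursion stops.
Total rows emitted: 7.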